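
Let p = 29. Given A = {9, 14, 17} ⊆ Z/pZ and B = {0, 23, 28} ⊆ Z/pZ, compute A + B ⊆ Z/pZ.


Work in Z/29Z: reduce every sum a + b modulo 29.
Enumerate all 9 pairs:
a = 9: 9+0=9, 9+23=3, 9+28=8
a = 14: 14+0=14, 14+23=8, 14+28=13
a = 17: 17+0=17, 17+23=11, 17+28=16
Distinct residues collected: {3, 8, 9, 11, 13, 14, 16, 17}
|A + B| = 8 (out of 29 total residues).

A + B = {3, 8, 9, 11, 13, 14, 16, 17}


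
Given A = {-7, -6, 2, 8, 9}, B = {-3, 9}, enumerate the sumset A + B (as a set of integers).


A + B = {a + b : a ∈ A, b ∈ B}.
Enumerate all |A|·|B| = 5·2 = 10 pairs (a, b) and collect distinct sums.
a = -7: -7+-3=-10, -7+9=2
a = -6: -6+-3=-9, -6+9=3
a = 2: 2+-3=-1, 2+9=11
a = 8: 8+-3=5, 8+9=17
a = 9: 9+-3=6, 9+9=18
Collecting distinct sums: A + B = {-10, -9, -1, 2, 3, 5, 6, 11, 17, 18}
|A + B| = 10

A + B = {-10, -9, -1, 2, 3, 5, 6, 11, 17, 18}


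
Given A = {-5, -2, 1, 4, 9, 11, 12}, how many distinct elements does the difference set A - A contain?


A - A = {a - a' : a, a' ∈ A}; |A| = 7.
Bounds: 2|A|-1 ≤ |A - A| ≤ |A|² - |A| + 1, i.e. 13 ≤ |A - A| ≤ 43.
Note: 0 ∈ A - A always (from a - a). The set is symmetric: if d ∈ A - A then -d ∈ A - A.
Enumerate nonzero differences d = a - a' with a > a' (then include -d):
Positive differences: {1, 2, 3, 5, 6, 7, 8, 9, 10, 11, 13, 14, 16, 17}
Full difference set: {0} ∪ (positive diffs) ∪ (negative diffs).
|A - A| = 1 + 2·14 = 29 (matches direct enumeration: 29).

|A - A| = 29


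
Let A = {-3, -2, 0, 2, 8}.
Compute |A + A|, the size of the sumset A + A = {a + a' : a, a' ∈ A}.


A + A = {a + a' : a, a' ∈ A}; |A| = 5.
General bounds: 2|A| - 1 ≤ |A + A| ≤ |A|(|A|+1)/2, i.e. 9 ≤ |A + A| ≤ 15.
Lower bound 2|A|-1 is attained iff A is an arithmetic progression.
Enumerate sums a + a' for a ≤ a' (symmetric, so this suffices):
a = -3: -3+-3=-6, -3+-2=-5, -3+0=-3, -3+2=-1, -3+8=5
a = -2: -2+-2=-4, -2+0=-2, -2+2=0, -2+8=6
a = 0: 0+0=0, 0+2=2, 0+8=8
a = 2: 2+2=4, 2+8=10
a = 8: 8+8=16
Distinct sums: {-6, -5, -4, -3, -2, -1, 0, 2, 4, 5, 6, 8, 10, 16}
|A + A| = 14

|A + A| = 14


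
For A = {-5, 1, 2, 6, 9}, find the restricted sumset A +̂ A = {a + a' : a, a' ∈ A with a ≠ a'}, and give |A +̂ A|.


Restricted sumset: A +̂ A = {a + a' : a ∈ A, a' ∈ A, a ≠ a'}.
Equivalently, take A + A and drop any sum 2a that is achievable ONLY as a + a for a ∈ A (i.e. sums representable only with equal summands).
Enumerate pairs (a, a') with a < a' (symmetric, so each unordered pair gives one sum; this covers all a ≠ a'):
  -5 + 1 = -4
  -5 + 2 = -3
  -5 + 6 = 1
  -5 + 9 = 4
  1 + 2 = 3
  1 + 6 = 7
  1 + 9 = 10
  2 + 6 = 8
  2 + 9 = 11
  6 + 9 = 15
Collected distinct sums: {-4, -3, 1, 3, 4, 7, 8, 10, 11, 15}
|A +̂ A| = 10
(Reference bound: |A +̂ A| ≥ 2|A| - 3 for |A| ≥ 2, with |A| = 5 giving ≥ 7.)

|A +̂ A| = 10


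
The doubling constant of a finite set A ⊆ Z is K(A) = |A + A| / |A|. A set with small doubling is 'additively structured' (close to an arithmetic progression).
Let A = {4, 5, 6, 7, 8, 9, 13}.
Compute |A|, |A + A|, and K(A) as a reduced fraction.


|A| = 7.
Compute A + A by enumerating all 49 pairs.
A + A = {8, 9, 10, 11, 12, 13, 14, 15, 16, 17, 18, 19, 20, 21, 22, 26}, so |A + A| = 16.
K = |A + A| / |A| = 16/7 (already in lowest terms) ≈ 2.2857.
Reference: AP of size 7 gives K = 13/7 ≈ 1.8571; a fully generic set of size 7 gives K ≈ 4.0000.

|A| = 7, |A + A| = 16, K = 16/7.


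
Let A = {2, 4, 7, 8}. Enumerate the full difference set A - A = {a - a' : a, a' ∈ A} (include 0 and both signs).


A - A = {a - a' : a, a' ∈ A}.
Compute a - a' for each ordered pair (a, a'):
a = 2: 2-2=0, 2-4=-2, 2-7=-5, 2-8=-6
a = 4: 4-2=2, 4-4=0, 4-7=-3, 4-8=-4
a = 7: 7-2=5, 7-4=3, 7-7=0, 7-8=-1
a = 8: 8-2=6, 8-4=4, 8-7=1, 8-8=0
Collecting distinct values (and noting 0 appears from a-a):
A - A = {-6, -5, -4, -3, -2, -1, 0, 1, 2, 3, 4, 5, 6}
|A - A| = 13

A - A = {-6, -5, -4, -3, -2, -1, 0, 1, 2, 3, 4, 5, 6}


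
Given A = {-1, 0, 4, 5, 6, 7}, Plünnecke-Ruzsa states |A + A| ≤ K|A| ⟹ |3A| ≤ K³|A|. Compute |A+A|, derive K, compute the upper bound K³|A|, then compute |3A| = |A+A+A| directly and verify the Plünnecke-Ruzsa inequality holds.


|A| = 6.
Step 1: Compute A + A by enumerating all 36 pairs.
A + A = {-2, -1, 0, 3, 4, 5, 6, 7, 8, 9, 10, 11, 12, 13, 14}, so |A + A| = 15.
Step 2: Doubling constant K = |A + A|/|A| = 15/6 = 15/6 ≈ 2.5000.
Step 3: Plünnecke-Ruzsa gives |3A| ≤ K³·|A| = (2.5000)³ · 6 ≈ 93.7500.
Step 4: Compute 3A = A + A + A directly by enumerating all triples (a,b,c) ∈ A³; |3A| = 24.
Step 5: Check 24 ≤ 93.7500? Yes ✓.

K = 15/6, Plünnecke-Ruzsa bound K³|A| ≈ 93.7500, |3A| = 24, inequality holds.


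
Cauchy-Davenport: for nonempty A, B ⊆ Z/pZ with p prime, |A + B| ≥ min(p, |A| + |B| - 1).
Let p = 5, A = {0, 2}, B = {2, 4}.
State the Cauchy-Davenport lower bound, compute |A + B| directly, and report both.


Cauchy-Davenport: |A + B| ≥ min(p, |A| + |B| - 1) for A, B nonempty in Z/pZ.
|A| = 2, |B| = 2, p = 5.
CD lower bound = min(5, 2 + 2 - 1) = min(5, 3) = 3.
Compute A + B mod 5 directly:
a = 0: 0+2=2, 0+4=4
a = 2: 2+2=4, 2+4=1
A + B = {1, 2, 4}, so |A + B| = 3.
Verify: 3 ≥ 3? Yes ✓.

CD lower bound = 3, actual |A + B| = 3.


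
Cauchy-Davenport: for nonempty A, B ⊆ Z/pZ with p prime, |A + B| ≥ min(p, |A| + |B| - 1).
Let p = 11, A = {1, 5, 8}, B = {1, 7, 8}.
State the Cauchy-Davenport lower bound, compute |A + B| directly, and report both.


Cauchy-Davenport: |A + B| ≥ min(p, |A| + |B| - 1) for A, B nonempty in Z/pZ.
|A| = 3, |B| = 3, p = 11.
CD lower bound = min(11, 3 + 3 - 1) = min(11, 5) = 5.
Compute A + B mod 11 directly:
a = 1: 1+1=2, 1+7=8, 1+8=9
a = 5: 5+1=6, 5+7=1, 5+8=2
a = 8: 8+1=9, 8+7=4, 8+8=5
A + B = {1, 2, 4, 5, 6, 8, 9}, so |A + B| = 7.
Verify: 7 ≥ 5? Yes ✓.

CD lower bound = 5, actual |A + B| = 7.


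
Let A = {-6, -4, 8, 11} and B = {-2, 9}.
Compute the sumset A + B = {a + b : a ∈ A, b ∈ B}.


A + B = {a + b : a ∈ A, b ∈ B}.
Enumerate all |A|·|B| = 4·2 = 8 pairs (a, b) and collect distinct sums.
a = -6: -6+-2=-8, -6+9=3
a = -4: -4+-2=-6, -4+9=5
a = 8: 8+-2=6, 8+9=17
a = 11: 11+-2=9, 11+9=20
Collecting distinct sums: A + B = {-8, -6, 3, 5, 6, 9, 17, 20}
|A + B| = 8

A + B = {-8, -6, 3, 5, 6, 9, 17, 20}


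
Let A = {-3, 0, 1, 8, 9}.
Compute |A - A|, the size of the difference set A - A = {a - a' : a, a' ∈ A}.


A - A = {a - a' : a, a' ∈ A}; |A| = 5.
Bounds: 2|A|-1 ≤ |A - A| ≤ |A|² - |A| + 1, i.e. 9 ≤ |A - A| ≤ 21.
Note: 0 ∈ A - A always (from a - a). The set is symmetric: if d ∈ A - A then -d ∈ A - A.
Enumerate nonzero differences d = a - a' with a > a' (then include -d):
Positive differences: {1, 3, 4, 7, 8, 9, 11, 12}
Full difference set: {0} ∪ (positive diffs) ∪ (negative diffs).
|A - A| = 1 + 2·8 = 17 (matches direct enumeration: 17).

|A - A| = 17


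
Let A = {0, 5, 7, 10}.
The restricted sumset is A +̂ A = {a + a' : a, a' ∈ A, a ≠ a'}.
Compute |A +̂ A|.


Restricted sumset: A +̂ A = {a + a' : a ∈ A, a' ∈ A, a ≠ a'}.
Equivalently, take A + A and drop any sum 2a that is achievable ONLY as a + a for a ∈ A (i.e. sums representable only with equal summands).
Enumerate pairs (a, a') with a < a' (symmetric, so each unordered pair gives one sum; this covers all a ≠ a'):
  0 + 5 = 5
  0 + 7 = 7
  0 + 10 = 10
  5 + 7 = 12
  5 + 10 = 15
  7 + 10 = 17
Collected distinct sums: {5, 7, 10, 12, 15, 17}
|A +̂ A| = 6
(Reference bound: |A +̂ A| ≥ 2|A| - 3 for |A| ≥ 2, with |A| = 4 giving ≥ 5.)

|A +̂ A| = 6


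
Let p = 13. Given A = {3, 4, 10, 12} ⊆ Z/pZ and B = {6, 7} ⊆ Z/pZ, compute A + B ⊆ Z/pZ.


Work in Z/13Z: reduce every sum a + b modulo 13.
Enumerate all 8 pairs:
a = 3: 3+6=9, 3+7=10
a = 4: 4+6=10, 4+7=11
a = 10: 10+6=3, 10+7=4
a = 12: 12+6=5, 12+7=6
Distinct residues collected: {3, 4, 5, 6, 9, 10, 11}
|A + B| = 7 (out of 13 total residues).

A + B = {3, 4, 5, 6, 9, 10, 11}


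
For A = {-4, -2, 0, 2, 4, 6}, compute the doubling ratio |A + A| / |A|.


|A| = 6.
Compute A + A by enumerating all 36 pairs.
A + A = {-8, -6, -4, -2, 0, 2, 4, 6, 8, 10, 12}, so |A + A| = 11.
K = |A + A| / |A| = 11/6 (already in lowest terms) ≈ 1.8333.
Reference: AP of size 6 gives K = 11/6 ≈ 1.8333; a fully generic set of size 6 gives K ≈ 3.5000.

|A| = 6, |A + A| = 11, K = 11/6.


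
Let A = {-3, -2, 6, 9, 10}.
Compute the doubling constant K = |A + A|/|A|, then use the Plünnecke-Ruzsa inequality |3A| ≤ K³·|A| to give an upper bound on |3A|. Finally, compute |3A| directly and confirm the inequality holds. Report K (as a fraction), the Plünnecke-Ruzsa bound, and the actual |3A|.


|A| = 5.
Step 1: Compute A + A by enumerating all 25 pairs.
A + A = {-6, -5, -4, 3, 4, 6, 7, 8, 12, 15, 16, 18, 19, 20}, so |A + A| = 14.
Step 2: Doubling constant K = |A + A|/|A| = 14/5 = 14/5 ≈ 2.8000.
Step 3: Plünnecke-Ruzsa gives |3A| ≤ K³·|A| = (2.8000)³ · 5 ≈ 109.7600.
Step 4: Compute 3A = A + A + A directly by enumerating all triples (a,b,c) ∈ A³; |3A| = 29.
Step 5: Check 29 ≤ 109.7600? Yes ✓.

K = 14/5, Plünnecke-Ruzsa bound K³|A| ≈ 109.7600, |3A| = 29, inequality holds.


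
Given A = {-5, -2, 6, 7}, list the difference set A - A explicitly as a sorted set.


A - A = {a - a' : a, a' ∈ A}.
Compute a - a' for each ordered pair (a, a'):
a = -5: -5--5=0, -5--2=-3, -5-6=-11, -5-7=-12
a = -2: -2--5=3, -2--2=0, -2-6=-8, -2-7=-9
a = 6: 6--5=11, 6--2=8, 6-6=0, 6-7=-1
a = 7: 7--5=12, 7--2=9, 7-6=1, 7-7=0
Collecting distinct values (and noting 0 appears from a-a):
A - A = {-12, -11, -9, -8, -3, -1, 0, 1, 3, 8, 9, 11, 12}
|A - A| = 13

A - A = {-12, -11, -9, -8, -3, -1, 0, 1, 3, 8, 9, 11, 12}


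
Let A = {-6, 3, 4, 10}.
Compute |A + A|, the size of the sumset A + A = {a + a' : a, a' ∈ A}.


A + A = {a + a' : a, a' ∈ A}; |A| = 4.
General bounds: 2|A| - 1 ≤ |A + A| ≤ |A|(|A|+1)/2, i.e. 7 ≤ |A + A| ≤ 10.
Lower bound 2|A|-1 is attained iff A is an arithmetic progression.
Enumerate sums a + a' for a ≤ a' (symmetric, so this suffices):
a = -6: -6+-6=-12, -6+3=-3, -6+4=-2, -6+10=4
a = 3: 3+3=6, 3+4=7, 3+10=13
a = 4: 4+4=8, 4+10=14
a = 10: 10+10=20
Distinct sums: {-12, -3, -2, 4, 6, 7, 8, 13, 14, 20}
|A + A| = 10

|A + A| = 10


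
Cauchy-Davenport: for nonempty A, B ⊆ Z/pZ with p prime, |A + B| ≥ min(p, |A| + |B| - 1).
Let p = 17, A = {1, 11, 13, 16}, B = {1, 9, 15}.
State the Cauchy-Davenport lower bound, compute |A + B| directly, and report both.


Cauchy-Davenport: |A + B| ≥ min(p, |A| + |B| - 1) for A, B nonempty in Z/pZ.
|A| = 4, |B| = 3, p = 17.
CD lower bound = min(17, 4 + 3 - 1) = min(17, 6) = 6.
Compute A + B mod 17 directly:
a = 1: 1+1=2, 1+9=10, 1+15=16
a = 11: 11+1=12, 11+9=3, 11+15=9
a = 13: 13+1=14, 13+9=5, 13+15=11
a = 16: 16+1=0, 16+9=8, 16+15=14
A + B = {0, 2, 3, 5, 8, 9, 10, 11, 12, 14, 16}, so |A + B| = 11.
Verify: 11 ≥ 6? Yes ✓.

CD lower bound = 6, actual |A + B| = 11.


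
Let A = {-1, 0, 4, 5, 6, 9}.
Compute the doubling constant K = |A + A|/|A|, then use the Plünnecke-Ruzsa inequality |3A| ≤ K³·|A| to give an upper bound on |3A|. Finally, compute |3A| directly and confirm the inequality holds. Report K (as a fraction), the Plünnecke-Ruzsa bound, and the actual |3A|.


|A| = 6.
Step 1: Compute A + A by enumerating all 36 pairs.
A + A = {-2, -1, 0, 3, 4, 5, 6, 8, 9, 10, 11, 12, 13, 14, 15, 18}, so |A + A| = 16.
Step 2: Doubling constant K = |A + A|/|A| = 16/6 = 16/6 ≈ 2.6667.
Step 3: Plünnecke-Ruzsa gives |3A| ≤ K³·|A| = (2.6667)³ · 6 ≈ 113.7778.
Step 4: Compute 3A = A + A + A directly by enumerating all triples (a,b,c) ∈ A³; |3A| = 28.
Step 5: Check 28 ≤ 113.7778? Yes ✓.

K = 16/6, Plünnecke-Ruzsa bound K³|A| ≈ 113.7778, |3A| = 28, inequality holds.


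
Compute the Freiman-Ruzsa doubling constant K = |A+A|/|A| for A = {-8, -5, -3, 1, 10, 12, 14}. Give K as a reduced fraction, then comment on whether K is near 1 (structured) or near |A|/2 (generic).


|A| = 7.
Compute A + A by enumerating all 49 pairs.
A + A = {-16, -13, -11, -10, -8, -7, -6, -4, -2, 2, 4, 5, 6, 7, 9, 11, 13, 15, 20, 22, 24, 26, 28}, so |A + A| = 23.
K = |A + A| / |A| = 23/7 (already in lowest terms) ≈ 3.2857.
Reference: AP of size 7 gives K = 13/7 ≈ 1.8571; a fully generic set of size 7 gives K ≈ 4.0000.

|A| = 7, |A + A| = 23, K = 23/7.


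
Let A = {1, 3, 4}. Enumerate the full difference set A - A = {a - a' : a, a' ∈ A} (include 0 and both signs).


A - A = {a - a' : a, a' ∈ A}.
Compute a - a' for each ordered pair (a, a'):
a = 1: 1-1=0, 1-3=-2, 1-4=-3
a = 3: 3-1=2, 3-3=0, 3-4=-1
a = 4: 4-1=3, 4-3=1, 4-4=0
Collecting distinct values (and noting 0 appears from a-a):
A - A = {-3, -2, -1, 0, 1, 2, 3}
|A - A| = 7

A - A = {-3, -2, -1, 0, 1, 2, 3}


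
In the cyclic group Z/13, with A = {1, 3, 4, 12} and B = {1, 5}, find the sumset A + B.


Work in Z/13Z: reduce every sum a + b modulo 13.
Enumerate all 8 pairs:
a = 1: 1+1=2, 1+5=6
a = 3: 3+1=4, 3+5=8
a = 4: 4+1=5, 4+5=9
a = 12: 12+1=0, 12+5=4
Distinct residues collected: {0, 2, 4, 5, 6, 8, 9}
|A + B| = 7 (out of 13 total residues).

A + B = {0, 2, 4, 5, 6, 8, 9}


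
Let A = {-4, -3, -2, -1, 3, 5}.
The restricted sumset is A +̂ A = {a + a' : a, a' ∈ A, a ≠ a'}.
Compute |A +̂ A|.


Restricted sumset: A +̂ A = {a + a' : a ∈ A, a' ∈ A, a ≠ a'}.
Equivalently, take A + A and drop any sum 2a that is achievable ONLY as a + a for a ∈ A (i.e. sums representable only with equal summands).
Enumerate pairs (a, a') with a < a' (symmetric, so each unordered pair gives one sum; this covers all a ≠ a'):
  -4 + -3 = -7
  -4 + -2 = -6
  -4 + -1 = -5
  -4 + 3 = -1
  -4 + 5 = 1
  -3 + -2 = -5
  -3 + -1 = -4
  -3 + 3 = 0
  -3 + 5 = 2
  -2 + -1 = -3
  -2 + 3 = 1
  -2 + 5 = 3
  -1 + 3 = 2
  -1 + 5 = 4
  3 + 5 = 8
Collected distinct sums: {-7, -6, -5, -4, -3, -1, 0, 1, 2, 3, 4, 8}
|A +̂ A| = 12
(Reference bound: |A +̂ A| ≥ 2|A| - 3 for |A| ≥ 2, with |A| = 6 giving ≥ 9.)

|A +̂ A| = 12


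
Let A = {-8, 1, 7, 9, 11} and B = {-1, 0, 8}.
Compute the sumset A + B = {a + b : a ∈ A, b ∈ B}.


A + B = {a + b : a ∈ A, b ∈ B}.
Enumerate all |A|·|B| = 5·3 = 15 pairs (a, b) and collect distinct sums.
a = -8: -8+-1=-9, -8+0=-8, -8+8=0
a = 1: 1+-1=0, 1+0=1, 1+8=9
a = 7: 7+-1=6, 7+0=7, 7+8=15
a = 9: 9+-1=8, 9+0=9, 9+8=17
a = 11: 11+-1=10, 11+0=11, 11+8=19
Collecting distinct sums: A + B = {-9, -8, 0, 1, 6, 7, 8, 9, 10, 11, 15, 17, 19}
|A + B| = 13

A + B = {-9, -8, 0, 1, 6, 7, 8, 9, 10, 11, 15, 17, 19}


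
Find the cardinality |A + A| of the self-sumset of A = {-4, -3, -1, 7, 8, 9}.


A + A = {a + a' : a, a' ∈ A}; |A| = 6.
General bounds: 2|A| - 1 ≤ |A + A| ≤ |A|(|A|+1)/2, i.e. 11 ≤ |A + A| ≤ 21.
Lower bound 2|A|-1 is attained iff A is an arithmetic progression.
Enumerate sums a + a' for a ≤ a' (symmetric, so this suffices):
a = -4: -4+-4=-8, -4+-3=-7, -4+-1=-5, -4+7=3, -4+8=4, -4+9=5
a = -3: -3+-3=-6, -3+-1=-4, -3+7=4, -3+8=5, -3+9=6
a = -1: -1+-1=-2, -1+7=6, -1+8=7, -1+9=8
a = 7: 7+7=14, 7+8=15, 7+9=16
a = 8: 8+8=16, 8+9=17
a = 9: 9+9=18
Distinct sums: {-8, -7, -6, -5, -4, -2, 3, 4, 5, 6, 7, 8, 14, 15, 16, 17, 18}
|A + A| = 17

|A + A| = 17


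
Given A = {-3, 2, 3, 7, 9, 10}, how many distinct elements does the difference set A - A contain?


A - A = {a - a' : a, a' ∈ A}; |A| = 6.
Bounds: 2|A|-1 ≤ |A - A| ≤ |A|² - |A| + 1, i.e. 11 ≤ |A - A| ≤ 31.
Note: 0 ∈ A - A always (from a - a). The set is symmetric: if d ∈ A - A then -d ∈ A - A.
Enumerate nonzero differences d = a - a' with a > a' (then include -d):
Positive differences: {1, 2, 3, 4, 5, 6, 7, 8, 10, 12, 13}
Full difference set: {0} ∪ (positive diffs) ∪ (negative diffs).
|A - A| = 1 + 2·11 = 23 (matches direct enumeration: 23).

|A - A| = 23


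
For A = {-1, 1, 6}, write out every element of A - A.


A - A = {a - a' : a, a' ∈ A}.
Compute a - a' for each ordered pair (a, a'):
a = -1: -1--1=0, -1-1=-2, -1-6=-7
a = 1: 1--1=2, 1-1=0, 1-6=-5
a = 6: 6--1=7, 6-1=5, 6-6=0
Collecting distinct values (and noting 0 appears from a-a):
A - A = {-7, -5, -2, 0, 2, 5, 7}
|A - A| = 7

A - A = {-7, -5, -2, 0, 2, 5, 7}


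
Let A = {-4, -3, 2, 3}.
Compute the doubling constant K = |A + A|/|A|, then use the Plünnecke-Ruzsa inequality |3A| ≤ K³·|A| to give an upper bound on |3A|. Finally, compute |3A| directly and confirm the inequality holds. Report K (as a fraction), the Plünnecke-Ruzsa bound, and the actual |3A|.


|A| = 4.
Step 1: Compute A + A by enumerating all 16 pairs.
A + A = {-8, -7, -6, -2, -1, 0, 4, 5, 6}, so |A + A| = 9.
Step 2: Doubling constant K = |A + A|/|A| = 9/4 = 9/4 ≈ 2.2500.
Step 3: Plünnecke-Ruzsa gives |3A| ≤ K³·|A| = (2.2500)³ · 4 ≈ 45.5625.
Step 4: Compute 3A = A + A + A directly by enumerating all triples (a,b,c) ∈ A³; |3A| = 16.
Step 5: Check 16 ≤ 45.5625? Yes ✓.

K = 9/4, Plünnecke-Ruzsa bound K³|A| ≈ 45.5625, |3A| = 16, inequality holds.


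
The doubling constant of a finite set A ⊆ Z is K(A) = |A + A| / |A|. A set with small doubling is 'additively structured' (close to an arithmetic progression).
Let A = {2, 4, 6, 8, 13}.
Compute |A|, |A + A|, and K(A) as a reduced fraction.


|A| = 5.
Compute A + A by enumerating all 25 pairs.
A + A = {4, 6, 8, 10, 12, 14, 15, 16, 17, 19, 21, 26}, so |A + A| = 12.
K = |A + A| / |A| = 12/5 (already in lowest terms) ≈ 2.4000.
Reference: AP of size 5 gives K = 9/5 ≈ 1.8000; a fully generic set of size 5 gives K ≈ 3.0000.

|A| = 5, |A + A| = 12, K = 12/5.


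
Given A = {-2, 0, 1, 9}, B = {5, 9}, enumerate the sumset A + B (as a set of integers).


A + B = {a + b : a ∈ A, b ∈ B}.
Enumerate all |A|·|B| = 4·2 = 8 pairs (a, b) and collect distinct sums.
a = -2: -2+5=3, -2+9=7
a = 0: 0+5=5, 0+9=9
a = 1: 1+5=6, 1+9=10
a = 9: 9+5=14, 9+9=18
Collecting distinct sums: A + B = {3, 5, 6, 7, 9, 10, 14, 18}
|A + B| = 8

A + B = {3, 5, 6, 7, 9, 10, 14, 18}


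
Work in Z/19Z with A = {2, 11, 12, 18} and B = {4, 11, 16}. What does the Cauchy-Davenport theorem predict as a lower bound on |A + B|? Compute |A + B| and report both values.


Cauchy-Davenport: |A + B| ≥ min(p, |A| + |B| - 1) for A, B nonempty in Z/pZ.
|A| = 4, |B| = 3, p = 19.
CD lower bound = min(19, 4 + 3 - 1) = min(19, 6) = 6.
Compute A + B mod 19 directly:
a = 2: 2+4=6, 2+11=13, 2+16=18
a = 11: 11+4=15, 11+11=3, 11+16=8
a = 12: 12+4=16, 12+11=4, 12+16=9
a = 18: 18+4=3, 18+11=10, 18+16=15
A + B = {3, 4, 6, 8, 9, 10, 13, 15, 16, 18}, so |A + B| = 10.
Verify: 10 ≥ 6? Yes ✓.

CD lower bound = 6, actual |A + B| = 10.


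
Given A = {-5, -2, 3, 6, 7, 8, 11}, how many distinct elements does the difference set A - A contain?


A - A = {a - a' : a, a' ∈ A}; |A| = 7.
Bounds: 2|A|-1 ≤ |A - A| ≤ |A|² - |A| + 1, i.e. 13 ≤ |A - A| ≤ 43.
Note: 0 ∈ A - A always (from a - a). The set is symmetric: if d ∈ A - A then -d ∈ A - A.
Enumerate nonzero differences d = a - a' with a > a' (then include -d):
Positive differences: {1, 2, 3, 4, 5, 8, 9, 10, 11, 12, 13, 16}
Full difference set: {0} ∪ (positive diffs) ∪ (negative diffs).
|A - A| = 1 + 2·12 = 25 (matches direct enumeration: 25).

|A - A| = 25


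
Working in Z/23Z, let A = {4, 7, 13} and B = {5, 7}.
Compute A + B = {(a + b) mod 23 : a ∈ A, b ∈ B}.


Work in Z/23Z: reduce every sum a + b modulo 23.
Enumerate all 6 pairs:
a = 4: 4+5=9, 4+7=11
a = 7: 7+5=12, 7+7=14
a = 13: 13+5=18, 13+7=20
Distinct residues collected: {9, 11, 12, 14, 18, 20}
|A + B| = 6 (out of 23 total residues).

A + B = {9, 11, 12, 14, 18, 20}


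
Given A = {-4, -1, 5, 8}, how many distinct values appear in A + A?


A + A = {a + a' : a, a' ∈ A}; |A| = 4.
General bounds: 2|A| - 1 ≤ |A + A| ≤ |A|(|A|+1)/2, i.e. 7 ≤ |A + A| ≤ 10.
Lower bound 2|A|-1 is attained iff A is an arithmetic progression.
Enumerate sums a + a' for a ≤ a' (symmetric, so this suffices):
a = -4: -4+-4=-8, -4+-1=-5, -4+5=1, -4+8=4
a = -1: -1+-1=-2, -1+5=4, -1+8=7
a = 5: 5+5=10, 5+8=13
a = 8: 8+8=16
Distinct sums: {-8, -5, -2, 1, 4, 7, 10, 13, 16}
|A + A| = 9

|A + A| = 9


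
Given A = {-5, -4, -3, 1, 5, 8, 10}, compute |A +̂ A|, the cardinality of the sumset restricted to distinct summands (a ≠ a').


Restricted sumset: A +̂ A = {a + a' : a ∈ A, a' ∈ A, a ≠ a'}.
Equivalently, take A + A and drop any sum 2a that is achievable ONLY as a + a for a ∈ A (i.e. sums representable only with equal summands).
Enumerate pairs (a, a') with a < a' (symmetric, so each unordered pair gives one sum; this covers all a ≠ a'):
  -5 + -4 = -9
  -5 + -3 = -8
  -5 + 1 = -4
  -5 + 5 = 0
  -5 + 8 = 3
  -5 + 10 = 5
  -4 + -3 = -7
  -4 + 1 = -3
  -4 + 5 = 1
  -4 + 8 = 4
  -4 + 10 = 6
  -3 + 1 = -2
  -3 + 5 = 2
  -3 + 8 = 5
  -3 + 10 = 7
  1 + 5 = 6
  1 + 8 = 9
  1 + 10 = 11
  5 + 8 = 13
  5 + 10 = 15
  8 + 10 = 18
Collected distinct sums: {-9, -8, -7, -4, -3, -2, 0, 1, 2, 3, 4, 5, 6, 7, 9, 11, 13, 15, 18}
|A +̂ A| = 19
(Reference bound: |A +̂ A| ≥ 2|A| - 3 for |A| ≥ 2, with |A| = 7 giving ≥ 11.)

|A +̂ A| = 19


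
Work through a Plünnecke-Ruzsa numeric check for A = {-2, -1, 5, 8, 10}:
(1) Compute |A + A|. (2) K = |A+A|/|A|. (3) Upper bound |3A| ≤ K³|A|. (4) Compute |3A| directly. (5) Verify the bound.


|A| = 5.
Step 1: Compute A + A by enumerating all 25 pairs.
A + A = {-4, -3, -2, 3, 4, 6, 7, 8, 9, 10, 13, 15, 16, 18, 20}, so |A + A| = 15.
Step 2: Doubling constant K = |A + A|/|A| = 15/5 = 15/5 ≈ 3.0000.
Step 3: Plünnecke-Ruzsa gives |3A| ≤ K³·|A| = (3.0000)³ · 5 ≈ 135.0000.
Step 4: Compute 3A = A + A + A directly by enumerating all triples (a,b,c) ∈ A³; |3A| = 30.
Step 5: Check 30 ≤ 135.0000? Yes ✓.

K = 15/5, Plünnecke-Ruzsa bound K³|A| ≈ 135.0000, |3A| = 30, inequality holds.


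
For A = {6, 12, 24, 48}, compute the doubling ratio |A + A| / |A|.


|A| = 4.
Compute A + A by enumerating all 16 pairs.
A + A = {12, 18, 24, 30, 36, 48, 54, 60, 72, 96}, so |A + A| = 10.
K = |A + A| / |A| = 10/4 = 5/2 ≈ 2.5000.
Reference: AP of size 4 gives K = 7/4 ≈ 1.7500; a fully generic set of size 4 gives K ≈ 2.5000.

|A| = 4, |A + A| = 10, K = 10/4 = 5/2.


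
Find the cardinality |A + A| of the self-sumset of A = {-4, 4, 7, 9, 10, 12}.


A + A = {a + a' : a, a' ∈ A}; |A| = 6.
General bounds: 2|A| - 1 ≤ |A + A| ≤ |A|(|A|+1)/2, i.e. 11 ≤ |A + A| ≤ 21.
Lower bound 2|A|-1 is attained iff A is an arithmetic progression.
Enumerate sums a + a' for a ≤ a' (symmetric, so this suffices):
a = -4: -4+-4=-8, -4+4=0, -4+7=3, -4+9=5, -4+10=6, -4+12=8
a = 4: 4+4=8, 4+7=11, 4+9=13, 4+10=14, 4+12=16
a = 7: 7+7=14, 7+9=16, 7+10=17, 7+12=19
a = 9: 9+9=18, 9+10=19, 9+12=21
a = 10: 10+10=20, 10+12=22
a = 12: 12+12=24
Distinct sums: {-8, 0, 3, 5, 6, 8, 11, 13, 14, 16, 17, 18, 19, 20, 21, 22, 24}
|A + A| = 17

|A + A| = 17


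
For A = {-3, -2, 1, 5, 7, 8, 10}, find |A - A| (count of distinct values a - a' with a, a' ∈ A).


A - A = {a - a' : a, a' ∈ A}; |A| = 7.
Bounds: 2|A|-1 ≤ |A - A| ≤ |A|² - |A| + 1, i.e. 13 ≤ |A - A| ≤ 43.
Note: 0 ∈ A - A always (from a - a). The set is symmetric: if d ∈ A - A then -d ∈ A - A.
Enumerate nonzero differences d = a - a' with a > a' (then include -d):
Positive differences: {1, 2, 3, 4, 5, 6, 7, 8, 9, 10, 11, 12, 13}
Full difference set: {0} ∪ (positive diffs) ∪ (negative diffs).
|A - A| = 1 + 2·13 = 27 (matches direct enumeration: 27).

|A - A| = 27


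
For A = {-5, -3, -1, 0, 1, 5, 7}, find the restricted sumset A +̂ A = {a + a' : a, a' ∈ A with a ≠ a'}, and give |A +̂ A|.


Restricted sumset: A +̂ A = {a + a' : a ∈ A, a' ∈ A, a ≠ a'}.
Equivalently, take A + A and drop any sum 2a that is achievable ONLY as a + a for a ∈ A (i.e. sums representable only with equal summands).
Enumerate pairs (a, a') with a < a' (symmetric, so each unordered pair gives one sum; this covers all a ≠ a'):
  -5 + -3 = -8
  -5 + -1 = -6
  -5 + 0 = -5
  -5 + 1 = -4
  -5 + 5 = 0
  -5 + 7 = 2
  -3 + -1 = -4
  -3 + 0 = -3
  -3 + 1 = -2
  -3 + 5 = 2
  -3 + 7 = 4
  -1 + 0 = -1
  -1 + 1 = 0
  -1 + 5 = 4
  -1 + 7 = 6
  0 + 1 = 1
  0 + 5 = 5
  0 + 7 = 7
  1 + 5 = 6
  1 + 7 = 8
  5 + 7 = 12
Collected distinct sums: {-8, -6, -5, -4, -3, -2, -1, 0, 1, 2, 4, 5, 6, 7, 8, 12}
|A +̂ A| = 16
(Reference bound: |A +̂ A| ≥ 2|A| - 3 for |A| ≥ 2, with |A| = 7 giving ≥ 11.)

|A +̂ A| = 16


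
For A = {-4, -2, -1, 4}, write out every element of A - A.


A - A = {a - a' : a, a' ∈ A}.
Compute a - a' for each ordered pair (a, a'):
a = -4: -4--4=0, -4--2=-2, -4--1=-3, -4-4=-8
a = -2: -2--4=2, -2--2=0, -2--1=-1, -2-4=-6
a = -1: -1--4=3, -1--2=1, -1--1=0, -1-4=-5
a = 4: 4--4=8, 4--2=6, 4--1=5, 4-4=0
Collecting distinct values (and noting 0 appears from a-a):
A - A = {-8, -6, -5, -3, -2, -1, 0, 1, 2, 3, 5, 6, 8}
|A - A| = 13

A - A = {-8, -6, -5, -3, -2, -1, 0, 1, 2, 3, 5, 6, 8}


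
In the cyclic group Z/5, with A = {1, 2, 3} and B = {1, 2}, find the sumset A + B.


Work in Z/5Z: reduce every sum a + b modulo 5.
Enumerate all 6 pairs:
a = 1: 1+1=2, 1+2=3
a = 2: 2+1=3, 2+2=4
a = 3: 3+1=4, 3+2=0
Distinct residues collected: {0, 2, 3, 4}
|A + B| = 4 (out of 5 total residues).

A + B = {0, 2, 3, 4}


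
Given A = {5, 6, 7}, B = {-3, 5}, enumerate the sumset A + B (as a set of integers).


A + B = {a + b : a ∈ A, b ∈ B}.
Enumerate all |A|·|B| = 3·2 = 6 pairs (a, b) and collect distinct sums.
a = 5: 5+-3=2, 5+5=10
a = 6: 6+-3=3, 6+5=11
a = 7: 7+-3=4, 7+5=12
Collecting distinct sums: A + B = {2, 3, 4, 10, 11, 12}
|A + B| = 6

A + B = {2, 3, 4, 10, 11, 12}


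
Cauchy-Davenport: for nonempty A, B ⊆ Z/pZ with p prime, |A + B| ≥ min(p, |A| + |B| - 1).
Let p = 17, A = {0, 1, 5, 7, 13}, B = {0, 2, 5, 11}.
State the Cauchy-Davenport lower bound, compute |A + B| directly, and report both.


Cauchy-Davenport: |A + B| ≥ min(p, |A| + |B| - 1) for A, B nonempty in Z/pZ.
|A| = 5, |B| = 4, p = 17.
CD lower bound = min(17, 5 + 4 - 1) = min(17, 8) = 8.
Compute A + B mod 17 directly:
a = 0: 0+0=0, 0+2=2, 0+5=5, 0+11=11
a = 1: 1+0=1, 1+2=3, 1+5=6, 1+11=12
a = 5: 5+0=5, 5+2=7, 5+5=10, 5+11=16
a = 7: 7+0=7, 7+2=9, 7+5=12, 7+11=1
a = 13: 13+0=13, 13+2=15, 13+5=1, 13+11=7
A + B = {0, 1, 2, 3, 5, 6, 7, 9, 10, 11, 12, 13, 15, 16}, so |A + B| = 14.
Verify: 14 ≥ 8? Yes ✓.

CD lower bound = 8, actual |A + B| = 14.


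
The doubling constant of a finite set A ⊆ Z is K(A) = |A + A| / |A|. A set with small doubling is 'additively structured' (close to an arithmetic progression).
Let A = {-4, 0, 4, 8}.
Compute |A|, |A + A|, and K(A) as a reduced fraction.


|A| = 4.
Compute A + A by enumerating all 16 pairs.
A + A = {-8, -4, 0, 4, 8, 12, 16}, so |A + A| = 7.
K = |A + A| / |A| = 7/4 (already in lowest terms) ≈ 1.7500.
Reference: AP of size 4 gives K = 7/4 ≈ 1.7500; a fully generic set of size 4 gives K ≈ 2.5000.

|A| = 4, |A + A| = 7, K = 7/4.


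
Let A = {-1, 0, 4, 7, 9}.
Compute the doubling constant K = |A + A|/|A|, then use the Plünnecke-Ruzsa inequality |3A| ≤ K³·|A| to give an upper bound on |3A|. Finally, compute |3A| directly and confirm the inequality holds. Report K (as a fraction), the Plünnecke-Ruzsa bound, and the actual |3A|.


|A| = 5.
Step 1: Compute A + A by enumerating all 25 pairs.
A + A = {-2, -1, 0, 3, 4, 6, 7, 8, 9, 11, 13, 14, 16, 18}, so |A + A| = 14.
Step 2: Doubling constant K = |A + A|/|A| = 14/5 = 14/5 ≈ 2.8000.
Step 3: Plünnecke-Ruzsa gives |3A| ≤ K³·|A| = (2.8000)³ · 5 ≈ 109.7600.
Step 4: Compute 3A = A + A + A directly by enumerating all triples (a,b,c) ∈ A³; |3A| = 27.
Step 5: Check 27 ≤ 109.7600? Yes ✓.

K = 14/5, Plünnecke-Ruzsa bound K³|A| ≈ 109.7600, |3A| = 27, inequality holds.


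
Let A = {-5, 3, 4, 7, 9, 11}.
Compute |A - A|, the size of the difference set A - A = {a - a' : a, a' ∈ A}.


A - A = {a - a' : a, a' ∈ A}; |A| = 6.
Bounds: 2|A|-1 ≤ |A - A| ≤ |A|² - |A| + 1, i.e. 11 ≤ |A - A| ≤ 31.
Note: 0 ∈ A - A always (from a - a). The set is symmetric: if d ∈ A - A then -d ∈ A - A.
Enumerate nonzero differences d = a - a' with a > a' (then include -d):
Positive differences: {1, 2, 3, 4, 5, 6, 7, 8, 9, 12, 14, 16}
Full difference set: {0} ∪ (positive diffs) ∪ (negative diffs).
|A - A| = 1 + 2·12 = 25 (matches direct enumeration: 25).

|A - A| = 25


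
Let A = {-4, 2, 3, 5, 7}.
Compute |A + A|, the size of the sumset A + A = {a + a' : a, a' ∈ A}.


A + A = {a + a' : a, a' ∈ A}; |A| = 5.
General bounds: 2|A| - 1 ≤ |A + A| ≤ |A|(|A|+1)/2, i.e. 9 ≤ |A + A| ≤ 15.
Lower bound 2|A|-1 is attained iff A is an arithmetic progression.
Enumerate sums a + a' for a ≤ a' (symmetric, so this suffices):
a = -4: -4+-4=-8, -4+2=-2, -4+3=-1, -4+5=1, -4+7=3
a = 2: 2+2=4, 2+3=5, 2+5=7, 2+7=9
a = 3: 3+3=6, 3+5=8, 3+7=10
a = 5: 5+5=10, 5+7=12
a = 7: 7+7=14
Distinct sums: {-8, -2, -1, 1, 3, 4, 5, 6, 7, 8, 9, 10, 12, 14}
|A + A| = 14

|A + A| = 14


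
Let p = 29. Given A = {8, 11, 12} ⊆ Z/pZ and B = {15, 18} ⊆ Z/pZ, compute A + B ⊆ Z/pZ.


Work in Z/29Z: reduce every sum a + b modulo 29.
Enumerate all 6 pairs:
a = 8: 8+15=23, 8+18=26
a = 11: 11+15=26, 11+18=0
a = 12: 12+15=27, 12+18=1
Distinct residues collected: {0, 1, 23, 26, 27}
|A + B| = 5 (out of 29 total residues).

A + B = {0, 1, 23, 26, 27}


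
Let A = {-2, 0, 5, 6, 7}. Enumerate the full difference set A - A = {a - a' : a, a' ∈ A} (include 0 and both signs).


A - A = {a - a' : a, a' ∈ A}.
Compute a - a' for each ordered pair (a, a'):
a = -2: -2--2=0, -2-0=-2, -2-5=-7, -2-6=-8, -2-7=-9
a = 0: 0--2=2, 0-0=0, 0-5=-5, 0-6=-6, 0-7=-7
a = 5: 5--2=7, 5-0=5, 5-5=0, 5-6=-1, 5-7=-2
a = 6: 6--2=8, 6-0=6, 6-5=1, 6-6=0, 6-7=-1
a = 7: 7--2=9, 7-0=7, 7-5=2, 7-6=1, 7-7=0
Collecting distinct values (and noting 0 appears from a-a):
A - A = {-9, -8, -7, -6, -5, -2, -1, 0, 1, 2, 5, 6, 7, 8, 9}
|A - A| = 15

A - A = {-9, -8, -7, -6, -5, -2, -1, 0, 1, 2, 5, 6, 7, 8, 9}


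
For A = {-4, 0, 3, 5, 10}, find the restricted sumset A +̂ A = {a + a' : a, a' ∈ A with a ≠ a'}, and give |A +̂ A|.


Restricted sumset: A +̂ A = {a + a' : a ∈ A, a' ∈ A, a ≠ a'}.
Equivalently, take A + A and drop any sum 2a that is achievable ONLY as a + a for a ∈ A (i.e. sums representable only with equal summands).
Enumerate pairs (a, a') with a < a' (symmetric, so each unordered pair gives one sum; this covers all a ≠ a'):
  -4 + 0 = -4
  -4 + 3 = -1
  -4 + 5 = 1
  -4 + 10 = 6
  0 + 3 = 3
  0 + 5 = 5
  0 + 10 = 10
  3 + 5 = 8
  3 + 10 = 13
  5 + 10 = 15
Collected distinct sums: {-4, -1, 1, 3, 5, 6, 8, 10, 13, 15}
|A +̂ A| = 10
(Reference bound: |A +̂ A| ≥ 2|A| - 3 for |A| ≥ 2, with |A| = 5 giving ≥ 7.)

|A +̂ A| = 10


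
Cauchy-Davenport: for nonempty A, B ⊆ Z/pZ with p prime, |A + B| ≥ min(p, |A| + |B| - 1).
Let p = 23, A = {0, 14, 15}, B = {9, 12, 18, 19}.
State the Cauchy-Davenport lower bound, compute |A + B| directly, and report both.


Cauchy-Davenport: |A + B| ≥ min(p, |A| + |B| - 1) for A, B nonempty in Z/pZ.
|A| = 3, |B| = 4, p = 23.
CD lower bound = min(23, 3 + 4 - 1) = min(23, 6) = 6.
Compute A + B mod 23 directly:
a = 0: 0+9=9, 0+12=12, 0+18=18, 0+19=19
a = 14: 14+9=0, 14+12=3, 14+18=9, 14+19=10
a = 15: 15+9=1, 15+12=4, 15+18=10, 15+19=11
A + B = {0, 1, 3, 4, 9, 10, 11, 12, 18, 19}, so |A + B| = 10.
Verify: 10 ≥ 6? Yes ✓.

CD lower bound = 6, actual |A + B| = 10.


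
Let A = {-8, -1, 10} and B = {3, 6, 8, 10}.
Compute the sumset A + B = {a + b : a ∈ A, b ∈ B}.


A + B = {a + b : a ∈ A, b ∈ B}.
Enumerate all |A|·|B| = 3·4 = 12 pairs (a, b) and collect distinct sums.
a = -8: -8+3=-5, -8+6=-2, -8+8=0, -8+10=2
a = -1: -1+3=2, -1+6=5, -1+8=7, -1+10=9
a = 10: 10+3=13, 10+6=16, 10+8=18, 10+10=20
Collecting distinct sums: A + B = {-5, -2, 0, 2, 5, 7, 9, 13, 16, 18, 20}
|A + B| = 11

A + B = {-5, -2, 0, 2, 5, 7, 9, 13, 16, 18, 20}


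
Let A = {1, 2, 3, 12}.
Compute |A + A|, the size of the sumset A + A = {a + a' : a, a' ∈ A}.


A + A = {a + a' : a, a' ∈ A}; |A| = 4.
General bounds: 2|A| - 1 ≤ |A + A| ≤ |A|(|A|+1)/2, i.e. 7 ≤ |A + A| ≤ 10.
Lower bound 2|A|-1 is attained iff A is an arithmetic progression.
Enumerate sums a + a' for a ≤ a' (symmetric, so this suffices):
a = 1: 1+1=2, 1+2=3, 1+3=4, 1+12=13
a = 2: 2+2=4, 2+3=5, 2+12=14
a = 3: 3+3=6, 3+12=15
a = 12: 12+12=24
Distinct sums: {2, 3, 4, 5, 6, 13, 14, 15, 24}
|A + A| = 9

|A + A| = 9


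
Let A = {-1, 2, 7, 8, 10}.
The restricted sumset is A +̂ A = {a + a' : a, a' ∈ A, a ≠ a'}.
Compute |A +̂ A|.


Restricted sumset: A +̂ A = {a + a' : a ∈ A, a' ∈ A, a ≠ a'}.
Equivalently, take A + A and drop any sum 2a that is achievable ONLY as a + a for a ∈ A (i.e. sums representable only with equal summands).
Enumerate pairs (a, a') with a < a' (symmetric, so each unordered pair gives one sum; this covers all a ≠ a'):
  -1 + 2 = 1
  -1 + 7 = 6
  -1 + 8 = 7
  -1 + 10 = 9
  2 + 7 = 9
  2 + 8 = 10
  2 + 10 = 12
  7 + 8 = 15
  7 + 10 = 17
  8 + 10 = 18
Collected distinct sums: {1, 6, 7, 9, 10, 12, 15, 17, 18}
|A +̂ A| = 9
(Reference bound: |A +̂ A| ≥ 2|A| - 3 for |A| ≥ 2, with |A| = 5 giving ≥ 7.)

|A +̂ A| = 9


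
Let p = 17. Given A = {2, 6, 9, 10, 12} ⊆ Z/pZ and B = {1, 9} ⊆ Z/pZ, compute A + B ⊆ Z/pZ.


Work in Z/17Z: reduce every sum a + b modulo 17.
Enumerate all 10 pairs:
a = 2: 2+1=3, 2+9=11
a = 6: 6+1=7, 6+9=15
a = 9: 9+1=10, 9+9=1
a = 10: 10+1=11, 10+9=2
a = 12: 12+1=13, 12+9=4
Distinct residues collected: {1, 2, 3, 4, 7, 10, 11, 13, 15}
|A + B| = 9 (out of 17 total residues).

A + B = {1, 2, 3, 4, 7, 10, 11, 13, 15}


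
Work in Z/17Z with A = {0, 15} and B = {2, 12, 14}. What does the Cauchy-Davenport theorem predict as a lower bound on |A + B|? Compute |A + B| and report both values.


Cauchy-Davenport: |A + B| ≥ min(p, |A| + |B| - 1) for A, B nonempty in Z/pZ.
|A| = 2, |B| = 3, p = 17.
CD lower bound = min(17, 2 + 3 - 1) = min(17, 4) = 4.
Compute A + B mod 17 directly:
a = 0: 0+2=2, 0+12=12, 0+14=14
a = 15: 15+2=0, 15+12=10, 15+14=12
A + B = {0, 2, 10, 12, 14}, so |A + B| = 5.
Verify: 5 ≥ 4? Yes ✓.

CD lower bound = 4, actual |A + B| = 5.


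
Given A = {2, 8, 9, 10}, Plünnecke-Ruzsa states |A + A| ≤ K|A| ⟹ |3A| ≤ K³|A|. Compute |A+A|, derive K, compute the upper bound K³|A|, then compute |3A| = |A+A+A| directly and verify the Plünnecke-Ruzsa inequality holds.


|A| = 4.
Step 1: Compute A + A by enumerating all 16 pairs.
A + A = {4, 10, 11, 12, 16, 17, 18, 19, 20}, so |A + A| = 9.
Step 2: Doubling constant K = |A + A|/|A| = 9/4 = 9/4 ≈ 2.2500.
Step 3: Plünnecke-Ruzsa gives |3A| ≤ K³·|A| = (2.2500)³ · 4 ≈ 45.5625.
Step 4: Compute 3A = A + A + A directly by enumerating all triples (a,b,c) ∈ A³; |3A| = 16.
Step 5: Check 16 ≤ 45.5625? Yes ✓.

K = 9/4, Plünnecke-Ruzsa bound K³|A| ≈ 45.5625, |3A| = 16, inequality holds.


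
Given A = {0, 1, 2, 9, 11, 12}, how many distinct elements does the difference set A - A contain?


A - A = {a - a' : a, a' ∈ A}; |A| = 6.
Bounds: 2|A|-1 ≤ |A - A| ≤ |A|² - |A| + 1, i.e. 11 ≤ |A - A| ≤ 31.
Note: 0 ∈ A - A always (from a - a). The set is symmetric: if d ∈ A - A then -d ∈ A - A.
Enumerate nonzero differences d = a - a' with a > a' (then include -d):
Positive differences: {1, 2, 3, 7, 8, 9, 10, 11, 12}
Full difference set: {0} ∪ (positive diffs) ∪ (negative diffs).
|A - A| = 1 + 2·9 = 19 (matches direct enumeration: 19).

|A - A| = 19


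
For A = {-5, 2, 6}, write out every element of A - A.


A - A = {a - a' : a, a' ∈ A}.
Compute a - a' for each ordered pair (a, a'):
a = -5: -5--5=0, -5-2=-7, -5-6=-11
a = 2: 2--5=7, 2-2=0, 2-6=-4
a = 6: 6--5=11, 6-2=4, 6-6=0
Collecting distinct values (and noting 0 appears from a-a):
A - A = {-11, -7, -4, 0, 4, 7, 11}
|A - A| = 7

A - A = {-11, -7, -4, 0, 4, 7, 11}


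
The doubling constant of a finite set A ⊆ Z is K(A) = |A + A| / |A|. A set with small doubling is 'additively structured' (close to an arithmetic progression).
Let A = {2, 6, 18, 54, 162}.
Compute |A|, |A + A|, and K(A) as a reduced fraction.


|A| = 5.
Compute A + A by enumerating all 25 pairs.
A + A = {4, 8, 12, 20, 24, 36, 56, 60, 72, 108, 164, 168, 180, 216, 324}, so |A + A| = 15.
K = |A + A| / |A| = 15/5 = 3/1 ≈ 3.0000.
Reference: AP of size 5 gives K = 9/5 ≈ 1.8000; a fully generic set of size 5 gives K ≈ 3.0000.

|A| = 5, |A + A| = 15, K = 15/5 = 3/1.


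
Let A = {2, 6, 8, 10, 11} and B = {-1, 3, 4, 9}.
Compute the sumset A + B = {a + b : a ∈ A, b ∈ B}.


A + B = {a + b : a ∈ A, b ∈ B}.
Enumerate all |A|·|B| = 5·4 = 20 pairs (a, b) and collect distinct sums.
a = 2: 2+-1=1, 2+3=5, 2+4=6, 2+9=11
a = 6: 6+-1=5, 6+3=9, 6+4=10, 6+9=15
a = 8: 8+-1=7, 8+3=11, 8+4=12, 8+9=17
a = 10: 10+-1=9, 10+3=13, 10+4=14, 10+9=19
a = 11: 11+-1=10, 11+3=14, 11+4=15, 11+9=20
Collecting distinct sums: A + B = {1, 5, 6, 7, 9, 10, 11, 12, 13, 14, 15, 17, 19, 20}
|A + B| = 14

A + B = {1, 5, 6, 7, 9, 10, 11, 12, 13, 14, 15, 17, 19, 20}


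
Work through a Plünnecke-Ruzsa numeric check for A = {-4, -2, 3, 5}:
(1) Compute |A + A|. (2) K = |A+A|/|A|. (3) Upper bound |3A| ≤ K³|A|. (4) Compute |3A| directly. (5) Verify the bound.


|A| = 4.
Step 1: Compute A + A by enumerating all 16 pairs.
A + A = {-8, -6, -4, -1, 1, 3, 6, 8, 10}, so |A + A| = 9.
Step 2: Doubling constant K = |A + A|/|A| = 9/4 = 9/4 ≈ 2.2500.
Step 3: Plünnecke-Ruzsa gives |3A| ≤ K³·|A| = (2.2500)³ · 4 ≈ 45.5625.
Step 4: Compute 3A = A + A + A directly by enumerating all triples (a,b,c) ∈ A³; |3A| = 16.
Step 5: Check 16 ≤ 45.5625? Yes ✓.

K = 9/4, Plünnecke-Ruzsa bound K³|A| ≈ 45.5625, |3A| = 16, inequality holds.


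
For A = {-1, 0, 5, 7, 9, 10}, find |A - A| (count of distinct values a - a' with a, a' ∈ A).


A - A = {a - a' : a, a' ∈ A}; |A| = 6.
Bounds: 2|A|-1 ≤ |A - A| ≤ |A|² - |A| + 1, i.e. 11 ≤ |A - A| ≤ 31.
Note: 0 ∈ A - A always (from a - a). The set is symmetric: if d ∈ A - A then -d ∈ A - A.
Enumerate nonzero differences d = a - a' with a > a' (then include -d):
Positive differences: {1, 2, 3, 4, 5, 6, 7, 8, 9, 10, 11}
Full difference set: {0} ∪ (positive diffs) ∪ (negative diffs).
|A - A| = 1 + 2·11 = 23 (matches direct enumeration: 23).

|A - A| = 23


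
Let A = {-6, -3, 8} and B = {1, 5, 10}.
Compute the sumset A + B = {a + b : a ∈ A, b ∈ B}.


A + B = {a + b : a ∈ A, b ∈ B}.
Enumerate all |A|·|B| = 3·3 = 9 pairs (a, b) and collect distinct sums.
a = -6: -6+1=-5, -6+5=-1, -6+10=4
a = -3: -3+1=-2, -3+5=2, -3+10=7
a = 8: 8+1=9, 8+5=13, 8+10=18
Collecting distinct sums: A + B = {-5, -2, -1, 2, 4, 7, 9, 13, 18}
|A + B| = 9

A + B = {-5, -2, -1, 2, 4, 7, 9, 13, 18}


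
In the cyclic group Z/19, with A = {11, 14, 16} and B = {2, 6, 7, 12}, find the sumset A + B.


Work in Z/19Z: reduce every sum a + b modulo 19.
Enumerate all 12 pairs:
a = 11: 11+2=13, 11+6=17, 11+7=18, 11+12=4
a = 14: 14+2=16, 14+6=1, 14+7=2, 14+12=7
a = 16: 16+2=18, 16+6=3, 16+7=4, 16+12=9
Distinct residues collected: {1, 2, 3, 4, 7, 9, 13, 16, 17, 18}
|A + B| = 10 (out of 19 total residues).

A + B = {1, 2, 3, 4, 7, 9, 13, 16, 17, 18}


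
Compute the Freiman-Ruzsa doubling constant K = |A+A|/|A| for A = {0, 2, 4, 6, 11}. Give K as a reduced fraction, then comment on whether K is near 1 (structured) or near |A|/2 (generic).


|A| = 5.
Compute A + A by enumerating all 25 pairs.
A + A = {0, 2, 4, 6, 8, 10, 11, 12, 13, 15, 17, 22}, so |A + A| = 12.
K = |A + A| / |A| = 12/5 (already in lowest terms) ≈ 2.4000.
Reference: AP of size 5 gives K = 9/5 ≈ 1.8000; a fully generic set of size 5 gives K ≈ 3.0000.

|A| = 5, |A + A| = 12, K = 12/5.


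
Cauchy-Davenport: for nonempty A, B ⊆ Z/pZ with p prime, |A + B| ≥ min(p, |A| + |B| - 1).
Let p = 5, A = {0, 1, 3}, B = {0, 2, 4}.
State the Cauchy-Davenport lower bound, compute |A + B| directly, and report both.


Cauchy-Davenport: |A + B| ≥ min(p, |A| + |B| - 1) for A, B nonempty in Z/pZ.
|A| = 3, |B| = 3, p = 5.
CD lower bound = min(5, 3 + 3 - 1) = min(5, 5) = 5.
Compute A + B mod 5 directly:
a = 0: 0+0=0, 0+2=2, 0+4=4
a = 1: 1+0=1, 1+2=3, 1+4=0
a = 3: 3+0=3, 3+2=0, 3+4=2
A + B = {0, 1, 2, 3, 4}, so |A + B| = 5.
Verify: 5 ≥ 5? Yes ✓.

CD lower bound = 5, actual |A + B| = 5.


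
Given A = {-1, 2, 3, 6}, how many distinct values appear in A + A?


A + A = {a + a' : a, a' ∈ A}; |A| = 4.
General bounds: 2|A| - 1 ≤ |A + A| ≤ |A|(|A|+1)/2, i.e. 7 ≤ |A + A| ≤ 10.
Lower bound 2|A|-1 is attained iff A is an arithmetic progression.
Enumerate sums a + a' for a ≤ a' (symmetric, so this suffices):
a = -1: -1+-1=-2, -1+2=1, -1+3=2, -1+6=5
a = 2: 2+2=4, 2+3=5, 2+6=8
a = 3: 3+3=6, 3+6=9
a = 6: 6+6=12
Distinct sums: {-2, 1, 2, 4, 5, 6, 8, 9, 12}
|A + A| = 9

|A + A| = 9
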